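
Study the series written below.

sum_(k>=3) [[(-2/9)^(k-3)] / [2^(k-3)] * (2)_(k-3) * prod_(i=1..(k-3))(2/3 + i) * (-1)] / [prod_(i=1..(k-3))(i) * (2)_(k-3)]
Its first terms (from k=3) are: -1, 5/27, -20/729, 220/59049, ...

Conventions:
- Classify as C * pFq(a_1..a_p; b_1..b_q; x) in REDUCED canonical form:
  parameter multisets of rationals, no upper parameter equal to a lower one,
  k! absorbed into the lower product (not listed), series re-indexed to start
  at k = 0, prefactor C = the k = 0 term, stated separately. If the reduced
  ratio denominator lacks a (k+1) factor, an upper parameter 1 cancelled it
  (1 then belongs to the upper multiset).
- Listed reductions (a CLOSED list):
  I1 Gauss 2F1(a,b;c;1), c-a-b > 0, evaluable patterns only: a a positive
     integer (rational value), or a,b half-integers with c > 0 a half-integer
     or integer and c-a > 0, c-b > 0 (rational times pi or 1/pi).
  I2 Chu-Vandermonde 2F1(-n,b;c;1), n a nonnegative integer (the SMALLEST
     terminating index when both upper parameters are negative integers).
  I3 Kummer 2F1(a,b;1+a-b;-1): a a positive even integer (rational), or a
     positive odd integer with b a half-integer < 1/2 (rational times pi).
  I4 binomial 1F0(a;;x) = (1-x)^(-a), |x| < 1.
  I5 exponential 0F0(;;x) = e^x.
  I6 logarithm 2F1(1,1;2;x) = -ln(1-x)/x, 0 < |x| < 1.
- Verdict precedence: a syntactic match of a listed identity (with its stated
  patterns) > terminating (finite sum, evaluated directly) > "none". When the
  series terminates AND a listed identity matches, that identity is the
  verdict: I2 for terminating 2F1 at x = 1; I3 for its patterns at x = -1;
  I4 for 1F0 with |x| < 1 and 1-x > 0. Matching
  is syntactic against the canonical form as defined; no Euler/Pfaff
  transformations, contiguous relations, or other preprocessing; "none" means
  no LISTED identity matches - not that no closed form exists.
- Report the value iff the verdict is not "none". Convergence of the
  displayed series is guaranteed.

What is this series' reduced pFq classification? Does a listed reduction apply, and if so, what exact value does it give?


Structural cue: from the first term -1: the product of the first k integers (prefactor -1) is k!.
Consecutive-term ratio: r(k) = (-1/9) * (k+5/3) / [(k+1)] - rational in k, leading ratio (-1/9); with t_0 = -1, classification follows.

The series (x = -1/9) is 1F0: upper {5/3}, lower {-}, prefactor -1. Verdict (x = -1/9): the binomial series (I4) applies (the 1F0 binomial series: exponent -5/3, x = -1/9). Its exact value is (-1) * (10/9)^(-5/3).


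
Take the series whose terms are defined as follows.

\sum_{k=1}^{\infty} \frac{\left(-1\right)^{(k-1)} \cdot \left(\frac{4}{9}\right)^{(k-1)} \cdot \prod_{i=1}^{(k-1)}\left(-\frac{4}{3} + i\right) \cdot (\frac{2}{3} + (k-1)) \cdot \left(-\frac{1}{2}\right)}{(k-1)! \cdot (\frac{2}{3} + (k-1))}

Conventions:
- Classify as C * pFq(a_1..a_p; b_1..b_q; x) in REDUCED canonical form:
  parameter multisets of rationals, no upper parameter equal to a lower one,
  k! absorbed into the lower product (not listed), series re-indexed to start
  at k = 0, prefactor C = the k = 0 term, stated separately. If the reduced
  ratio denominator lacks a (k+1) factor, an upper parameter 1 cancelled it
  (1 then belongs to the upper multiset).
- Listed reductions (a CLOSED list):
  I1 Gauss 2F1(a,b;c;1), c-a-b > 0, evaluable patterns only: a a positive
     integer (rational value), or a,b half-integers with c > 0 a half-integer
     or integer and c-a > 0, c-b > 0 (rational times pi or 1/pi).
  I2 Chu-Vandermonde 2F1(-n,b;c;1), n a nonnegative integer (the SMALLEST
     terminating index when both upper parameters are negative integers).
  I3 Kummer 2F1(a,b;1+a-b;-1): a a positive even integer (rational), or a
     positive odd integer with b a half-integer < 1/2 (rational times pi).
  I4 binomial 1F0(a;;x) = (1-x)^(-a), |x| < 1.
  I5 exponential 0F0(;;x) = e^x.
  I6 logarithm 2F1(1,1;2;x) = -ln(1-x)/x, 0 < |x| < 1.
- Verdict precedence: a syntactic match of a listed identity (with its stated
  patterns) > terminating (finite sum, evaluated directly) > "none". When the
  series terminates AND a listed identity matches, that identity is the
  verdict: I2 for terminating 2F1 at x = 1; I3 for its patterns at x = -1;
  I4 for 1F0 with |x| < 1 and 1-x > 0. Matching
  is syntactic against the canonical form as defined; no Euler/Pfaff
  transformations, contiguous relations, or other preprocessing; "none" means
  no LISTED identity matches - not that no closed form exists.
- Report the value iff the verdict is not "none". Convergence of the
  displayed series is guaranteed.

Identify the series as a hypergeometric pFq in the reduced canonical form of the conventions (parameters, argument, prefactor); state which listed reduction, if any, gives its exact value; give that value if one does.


At argument -\frac{4}{9}: a 1F0 with upper {-\frac{1}{3}}, lower {-}, scaled by C = -\frac{1}{2}. Verdict: the I4 binomial reduction applies (the 1F0 binomial series: exponent 1/3, x = -\frac{4}{9}). Exact value: \left(-\frac{1}{2}\right) \cdot \left(\frac{13}{9}\right)^{\frac{1}{3}}.

Structural cue: t_0 = -\frac{1}{2} here, and the (-1)^k factor (C = -1/2) folds into the argument's sign.
Ratio: r(k) = -\frac{4}{9} * (k-\frac{1}{3}) / [(k+1)] - rational; roots negated = parameters, x = -\frac{4}{9}, C = -\frac{1}{2}.


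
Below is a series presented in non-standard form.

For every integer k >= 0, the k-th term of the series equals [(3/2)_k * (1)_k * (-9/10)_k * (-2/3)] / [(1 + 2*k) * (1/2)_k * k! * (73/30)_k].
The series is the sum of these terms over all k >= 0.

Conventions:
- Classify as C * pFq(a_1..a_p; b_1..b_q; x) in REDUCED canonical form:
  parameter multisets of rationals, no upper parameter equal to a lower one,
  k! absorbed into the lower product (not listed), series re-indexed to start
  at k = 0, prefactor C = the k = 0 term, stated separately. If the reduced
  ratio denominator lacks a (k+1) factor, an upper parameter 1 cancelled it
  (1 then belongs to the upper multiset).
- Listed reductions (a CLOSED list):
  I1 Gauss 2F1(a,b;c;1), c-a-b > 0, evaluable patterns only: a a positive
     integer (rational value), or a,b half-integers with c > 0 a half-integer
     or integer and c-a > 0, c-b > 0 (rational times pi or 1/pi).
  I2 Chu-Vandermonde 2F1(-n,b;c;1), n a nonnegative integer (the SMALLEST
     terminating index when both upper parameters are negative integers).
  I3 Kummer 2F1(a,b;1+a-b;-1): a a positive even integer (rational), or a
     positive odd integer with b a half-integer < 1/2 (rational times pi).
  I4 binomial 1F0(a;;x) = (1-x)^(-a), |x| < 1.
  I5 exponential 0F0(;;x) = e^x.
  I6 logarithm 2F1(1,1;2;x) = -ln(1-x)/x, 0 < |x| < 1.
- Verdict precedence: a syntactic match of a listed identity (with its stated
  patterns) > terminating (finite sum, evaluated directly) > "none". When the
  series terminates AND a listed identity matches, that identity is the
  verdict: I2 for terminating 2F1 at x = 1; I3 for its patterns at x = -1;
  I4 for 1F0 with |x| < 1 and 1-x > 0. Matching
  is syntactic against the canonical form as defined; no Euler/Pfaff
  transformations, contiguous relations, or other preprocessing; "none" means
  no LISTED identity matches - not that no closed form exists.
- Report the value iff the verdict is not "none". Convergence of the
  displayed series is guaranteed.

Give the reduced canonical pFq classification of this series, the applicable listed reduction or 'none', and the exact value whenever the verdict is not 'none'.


x = 1 here; the reduced form reads 2F1, upper {-9/10, 1}, lower {73/30}, C = -2/3. Verdict: this is the Gauss summation I1 (x = 1: the Gamma ratio telescopes since c-a-b = 7/3 > 0 and a = 1 in Z>0). Hence: -43/105.

Key step: t_0 being -2/3, the parameter 3/2 appears in both the upper and lower lists and cancels.
Term ratio: r(k) = 1 * (k-9/10) (k+1) / [(k+73/30) (k+1)] - rational in k, leading ratio 1; with t_0 = -2/3, classification follows.


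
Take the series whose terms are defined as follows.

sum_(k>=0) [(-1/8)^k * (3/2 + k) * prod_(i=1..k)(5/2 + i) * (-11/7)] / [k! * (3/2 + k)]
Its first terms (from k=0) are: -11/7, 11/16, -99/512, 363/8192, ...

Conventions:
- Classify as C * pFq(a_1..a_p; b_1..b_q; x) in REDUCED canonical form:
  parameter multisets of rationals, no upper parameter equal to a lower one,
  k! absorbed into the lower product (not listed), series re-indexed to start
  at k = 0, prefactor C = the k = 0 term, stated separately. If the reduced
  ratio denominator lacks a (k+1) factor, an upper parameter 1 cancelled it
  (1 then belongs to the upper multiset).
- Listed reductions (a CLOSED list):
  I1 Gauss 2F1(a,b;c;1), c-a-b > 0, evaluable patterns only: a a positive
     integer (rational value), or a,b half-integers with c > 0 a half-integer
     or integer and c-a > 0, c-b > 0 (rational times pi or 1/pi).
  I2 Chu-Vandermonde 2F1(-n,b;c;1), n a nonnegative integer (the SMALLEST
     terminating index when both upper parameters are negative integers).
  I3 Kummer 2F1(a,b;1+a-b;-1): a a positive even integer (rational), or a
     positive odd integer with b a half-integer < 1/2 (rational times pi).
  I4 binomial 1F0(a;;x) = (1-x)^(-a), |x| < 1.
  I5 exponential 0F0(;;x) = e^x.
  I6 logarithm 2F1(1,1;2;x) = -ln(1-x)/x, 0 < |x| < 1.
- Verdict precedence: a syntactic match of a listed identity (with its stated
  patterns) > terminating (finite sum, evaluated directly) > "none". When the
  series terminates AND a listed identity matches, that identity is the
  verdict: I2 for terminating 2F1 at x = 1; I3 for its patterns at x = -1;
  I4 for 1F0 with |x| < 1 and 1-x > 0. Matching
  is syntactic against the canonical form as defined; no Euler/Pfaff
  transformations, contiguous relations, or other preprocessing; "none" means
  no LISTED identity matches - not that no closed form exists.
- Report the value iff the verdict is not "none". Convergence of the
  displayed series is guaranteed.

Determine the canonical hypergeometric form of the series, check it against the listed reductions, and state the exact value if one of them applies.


First insight: with t_0 = -11/7, the factor k + 3/2 cancels (top and bottom), leaving C = -11/7, x = -1/8.
Consecutive-term ratio: r(k) = (-1/8) * (k+7/2) / [(k+1)] - rational; roots negated = parameters, x = (-1/8), C = -11/7.

x = -1/8 here; the reduced form reads 1F0, upper {7/2}, lower {-}, C = -11/7. Verdict: the I4 binomial reduction fires (the 1F0 binomial series: exponent -7/2, x = -1/8). Its exact value is (-11/7) * (9/8)^(-7/2).


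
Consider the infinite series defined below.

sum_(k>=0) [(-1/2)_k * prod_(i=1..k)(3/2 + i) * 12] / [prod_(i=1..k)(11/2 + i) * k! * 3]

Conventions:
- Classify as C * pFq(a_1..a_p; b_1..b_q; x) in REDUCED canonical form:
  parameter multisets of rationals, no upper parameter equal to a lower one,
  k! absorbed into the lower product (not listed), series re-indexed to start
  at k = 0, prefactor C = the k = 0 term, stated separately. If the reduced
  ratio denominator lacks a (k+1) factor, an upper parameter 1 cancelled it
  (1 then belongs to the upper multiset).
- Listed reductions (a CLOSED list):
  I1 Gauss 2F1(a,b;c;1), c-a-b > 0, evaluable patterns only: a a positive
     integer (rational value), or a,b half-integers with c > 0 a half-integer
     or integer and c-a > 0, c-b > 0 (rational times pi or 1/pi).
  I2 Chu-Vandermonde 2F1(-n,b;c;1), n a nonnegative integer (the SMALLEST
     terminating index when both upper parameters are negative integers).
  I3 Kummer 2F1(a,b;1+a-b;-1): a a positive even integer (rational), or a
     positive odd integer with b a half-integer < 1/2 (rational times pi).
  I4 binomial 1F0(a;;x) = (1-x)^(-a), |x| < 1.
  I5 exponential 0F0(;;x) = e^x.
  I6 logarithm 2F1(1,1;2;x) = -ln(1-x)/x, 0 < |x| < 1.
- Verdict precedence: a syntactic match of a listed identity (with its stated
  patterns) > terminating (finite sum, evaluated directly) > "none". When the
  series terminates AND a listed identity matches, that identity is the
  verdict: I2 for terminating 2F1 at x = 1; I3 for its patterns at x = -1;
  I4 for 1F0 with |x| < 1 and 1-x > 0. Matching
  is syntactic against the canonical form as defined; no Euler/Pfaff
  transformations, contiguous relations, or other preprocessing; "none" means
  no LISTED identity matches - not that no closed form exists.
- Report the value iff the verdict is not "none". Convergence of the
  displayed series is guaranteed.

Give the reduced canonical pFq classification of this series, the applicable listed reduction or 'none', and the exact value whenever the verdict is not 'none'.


Canonical form: C = 4 times 2F1 with upper {-1/2, 5/2}, lower {13/2}, x = 1. Verdict: this is the half-integer Gauss pattern (I1) (x = 1; upper {-1/2, 5/2} half-integers, c = 13/2 in the evaluable pattern). Hence: (8085/8192) * pi.

Key observation: t_0 = 4 here, and the lower running product (prefactor 4) is a rising factorial.
Step ratio: r(k) = 1 * (k-1/2) (k+5/2) / [(k+13/2) (k+1)] - poly over poly, x = 1 from leading terms; C = 4 at k = 0.


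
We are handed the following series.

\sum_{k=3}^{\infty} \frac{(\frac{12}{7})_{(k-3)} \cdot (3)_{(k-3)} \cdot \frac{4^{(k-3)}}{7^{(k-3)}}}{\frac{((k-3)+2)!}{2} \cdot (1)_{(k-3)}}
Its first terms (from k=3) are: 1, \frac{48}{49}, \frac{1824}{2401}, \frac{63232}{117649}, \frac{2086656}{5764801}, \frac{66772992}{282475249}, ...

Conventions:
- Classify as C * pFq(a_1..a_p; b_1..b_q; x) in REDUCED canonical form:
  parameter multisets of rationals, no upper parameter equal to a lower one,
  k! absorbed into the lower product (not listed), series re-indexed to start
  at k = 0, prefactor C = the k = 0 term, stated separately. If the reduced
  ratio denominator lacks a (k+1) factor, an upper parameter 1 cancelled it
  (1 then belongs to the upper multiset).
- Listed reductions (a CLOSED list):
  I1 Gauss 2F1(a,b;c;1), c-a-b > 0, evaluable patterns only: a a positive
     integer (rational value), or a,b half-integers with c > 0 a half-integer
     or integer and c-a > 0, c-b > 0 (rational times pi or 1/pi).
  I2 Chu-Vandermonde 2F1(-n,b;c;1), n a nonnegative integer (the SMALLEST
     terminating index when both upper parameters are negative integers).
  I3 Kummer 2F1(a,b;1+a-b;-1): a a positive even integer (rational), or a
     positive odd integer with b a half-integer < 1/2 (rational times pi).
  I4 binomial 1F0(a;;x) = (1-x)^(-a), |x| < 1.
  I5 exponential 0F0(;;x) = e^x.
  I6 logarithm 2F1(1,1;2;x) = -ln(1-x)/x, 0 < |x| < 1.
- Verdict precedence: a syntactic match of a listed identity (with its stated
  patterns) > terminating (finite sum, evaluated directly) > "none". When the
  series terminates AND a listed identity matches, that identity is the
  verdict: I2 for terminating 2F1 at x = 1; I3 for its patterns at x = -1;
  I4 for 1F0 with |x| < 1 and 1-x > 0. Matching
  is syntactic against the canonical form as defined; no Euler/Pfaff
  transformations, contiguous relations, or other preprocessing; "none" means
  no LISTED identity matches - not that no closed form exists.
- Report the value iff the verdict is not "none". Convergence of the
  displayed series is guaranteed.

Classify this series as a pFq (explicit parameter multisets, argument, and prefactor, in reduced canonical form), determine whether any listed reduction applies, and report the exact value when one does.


First insight: t_0 being 1, the two geometric factors (C = 1, x = 4/7) combine into one argument.
Adjacent-term ratio: r(k) = \frac{4}{7} * (k+\frac{12}{7}) / [(k+1)] - rational in k. x = \frac{4}{7}; t_0 = 1; negate the roots.

Classification (C = 1): 1F0 with upper {\frac{12}{7}}, lower {-}, argument x = \frac{4}{7}. Verdict: the binomial series (I4) matches (the 1F0 binomial series: exponent -12/7, x = \frac{4}{7}). Exact value: \left(\frac{3}{7}\right)^{-\frac{12}{7}}.


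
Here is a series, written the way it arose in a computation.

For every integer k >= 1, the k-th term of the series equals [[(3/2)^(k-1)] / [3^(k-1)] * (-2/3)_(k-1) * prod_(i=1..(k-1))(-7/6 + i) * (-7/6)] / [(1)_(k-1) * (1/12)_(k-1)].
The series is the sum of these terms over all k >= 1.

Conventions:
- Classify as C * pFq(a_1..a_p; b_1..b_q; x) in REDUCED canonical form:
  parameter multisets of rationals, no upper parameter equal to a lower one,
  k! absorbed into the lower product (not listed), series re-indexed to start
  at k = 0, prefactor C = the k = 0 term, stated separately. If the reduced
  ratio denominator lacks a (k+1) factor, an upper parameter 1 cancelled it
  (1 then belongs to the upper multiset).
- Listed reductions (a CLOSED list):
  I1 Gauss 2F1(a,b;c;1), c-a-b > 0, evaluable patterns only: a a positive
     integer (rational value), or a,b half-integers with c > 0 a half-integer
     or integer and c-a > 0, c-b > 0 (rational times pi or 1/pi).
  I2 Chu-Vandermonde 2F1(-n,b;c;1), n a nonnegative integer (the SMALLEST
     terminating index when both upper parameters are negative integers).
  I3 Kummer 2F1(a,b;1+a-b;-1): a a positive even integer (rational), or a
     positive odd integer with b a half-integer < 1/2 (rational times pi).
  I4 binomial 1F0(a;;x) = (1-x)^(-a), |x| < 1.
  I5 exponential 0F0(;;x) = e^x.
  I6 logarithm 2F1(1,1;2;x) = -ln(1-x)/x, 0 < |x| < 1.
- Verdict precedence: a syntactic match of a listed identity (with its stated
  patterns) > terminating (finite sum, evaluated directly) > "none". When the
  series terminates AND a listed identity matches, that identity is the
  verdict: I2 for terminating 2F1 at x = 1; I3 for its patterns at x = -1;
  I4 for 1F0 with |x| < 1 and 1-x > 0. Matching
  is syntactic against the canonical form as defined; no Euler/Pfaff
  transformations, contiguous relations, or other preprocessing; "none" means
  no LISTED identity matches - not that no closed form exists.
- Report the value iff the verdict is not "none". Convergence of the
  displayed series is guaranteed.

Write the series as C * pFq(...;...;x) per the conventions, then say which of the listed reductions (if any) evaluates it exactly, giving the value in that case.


Key observation: t_0 being -7/6, the two k-th powers (C = -7/6, x = 1/2) combine into one argument.
Consecutive-term ratio: r(k) = (1/2) * (k-2/3) (k-1/6) / [(k+1/12) (k+1)] - rational in k. x = (1/2); t_0 = -7/6; negate the roots.

This is -7/6 * 2F1(-2/3, -1/6; 1/12; 1/2) in reduced canonical form. Verdict: none - this 2F1 at x = 1/2 matches no listed pattern, and upper {-2/3, -1/6} holds no stopper.


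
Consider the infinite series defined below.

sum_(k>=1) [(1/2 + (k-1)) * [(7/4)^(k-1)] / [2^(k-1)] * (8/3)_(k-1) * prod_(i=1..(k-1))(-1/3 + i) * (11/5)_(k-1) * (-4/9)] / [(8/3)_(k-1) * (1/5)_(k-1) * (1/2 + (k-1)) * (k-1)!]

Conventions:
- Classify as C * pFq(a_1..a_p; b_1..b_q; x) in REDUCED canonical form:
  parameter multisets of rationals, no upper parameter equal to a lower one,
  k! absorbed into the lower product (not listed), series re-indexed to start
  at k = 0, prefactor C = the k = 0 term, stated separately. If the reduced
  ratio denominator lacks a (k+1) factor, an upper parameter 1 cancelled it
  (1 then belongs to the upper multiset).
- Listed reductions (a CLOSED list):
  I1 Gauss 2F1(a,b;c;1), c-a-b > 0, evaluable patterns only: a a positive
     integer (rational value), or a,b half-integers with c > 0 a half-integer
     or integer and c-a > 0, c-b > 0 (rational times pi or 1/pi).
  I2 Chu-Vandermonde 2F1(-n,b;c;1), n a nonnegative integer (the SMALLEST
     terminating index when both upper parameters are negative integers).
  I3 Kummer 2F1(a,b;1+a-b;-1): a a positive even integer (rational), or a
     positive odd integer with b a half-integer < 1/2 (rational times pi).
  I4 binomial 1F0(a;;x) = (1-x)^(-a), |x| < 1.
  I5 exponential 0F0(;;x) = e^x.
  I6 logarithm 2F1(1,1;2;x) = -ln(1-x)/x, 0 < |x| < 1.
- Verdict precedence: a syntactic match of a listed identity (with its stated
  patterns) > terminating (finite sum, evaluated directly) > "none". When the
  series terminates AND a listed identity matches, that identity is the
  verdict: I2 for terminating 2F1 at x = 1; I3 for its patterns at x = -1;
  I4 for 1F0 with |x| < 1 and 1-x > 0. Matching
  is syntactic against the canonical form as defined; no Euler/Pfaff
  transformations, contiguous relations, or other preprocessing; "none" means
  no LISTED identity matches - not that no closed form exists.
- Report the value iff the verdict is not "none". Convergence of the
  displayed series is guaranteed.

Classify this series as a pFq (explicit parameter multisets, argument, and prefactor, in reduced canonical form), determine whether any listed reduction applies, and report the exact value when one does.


The series (x = 7/8) is 2F1: upper {2/3, 11/5}, lower {1/5}, prefactor -4/9. Verdict: none here - no I1-I6 shape fits x = 7/8 with lower {1/5}.

The tell: x = (7/8) and striking the common factor k + 1/2 reduces the term (C = -4/9).
Consecutive-term ratio: r(k) = (7/8) * (k+2/3) (k+11/5) / [(k+1/5) (k+1)] ; factor over Q: parameters, x = (7/8), and C = -4/9.


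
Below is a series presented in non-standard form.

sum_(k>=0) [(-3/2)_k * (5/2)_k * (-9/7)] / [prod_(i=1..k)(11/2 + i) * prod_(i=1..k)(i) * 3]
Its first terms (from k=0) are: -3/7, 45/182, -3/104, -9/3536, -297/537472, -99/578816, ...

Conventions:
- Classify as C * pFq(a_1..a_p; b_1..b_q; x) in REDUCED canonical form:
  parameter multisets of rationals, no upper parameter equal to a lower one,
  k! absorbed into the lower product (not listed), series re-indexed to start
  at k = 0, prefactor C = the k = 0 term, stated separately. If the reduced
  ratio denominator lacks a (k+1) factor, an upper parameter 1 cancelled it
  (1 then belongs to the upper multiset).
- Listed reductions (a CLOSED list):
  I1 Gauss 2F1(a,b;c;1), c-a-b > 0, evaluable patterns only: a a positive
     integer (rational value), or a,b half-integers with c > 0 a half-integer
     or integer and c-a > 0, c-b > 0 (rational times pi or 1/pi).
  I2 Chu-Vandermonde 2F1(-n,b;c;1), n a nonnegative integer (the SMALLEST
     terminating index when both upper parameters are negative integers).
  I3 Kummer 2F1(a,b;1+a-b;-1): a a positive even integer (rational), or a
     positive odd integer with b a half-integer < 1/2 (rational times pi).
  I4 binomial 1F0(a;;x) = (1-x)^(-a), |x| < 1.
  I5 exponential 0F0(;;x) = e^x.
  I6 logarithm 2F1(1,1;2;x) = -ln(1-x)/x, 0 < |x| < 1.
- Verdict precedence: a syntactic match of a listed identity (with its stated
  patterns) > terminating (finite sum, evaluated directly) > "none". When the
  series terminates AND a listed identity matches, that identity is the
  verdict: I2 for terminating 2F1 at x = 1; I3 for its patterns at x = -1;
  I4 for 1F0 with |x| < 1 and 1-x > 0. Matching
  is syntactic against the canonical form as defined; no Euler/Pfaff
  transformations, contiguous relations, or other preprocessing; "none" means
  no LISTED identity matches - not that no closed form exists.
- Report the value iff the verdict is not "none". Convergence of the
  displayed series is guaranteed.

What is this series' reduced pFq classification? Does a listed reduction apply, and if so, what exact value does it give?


The tell: t_0 being -3/7, the constant factors (prefactor -3/7) combine into one prefactor.
Step ratio: r(k) = 1 * (k-3/2) (k+5/2) / [(k+13/2) (k+1)] - rational in k. x = 1; t_0 = -3/7; negate the roots.

Prefactor -3/7, argument 1: 2F1 with upper {-3/2, 5/2} over lower {13/2}. Verdict: the half-integer Gauss pattern (I1) matches (x = 1; upper {-3/2, 5/2} half-integers, c = 13/2 in the evaluable pattern). Hence: (-4455/65536) * pi.


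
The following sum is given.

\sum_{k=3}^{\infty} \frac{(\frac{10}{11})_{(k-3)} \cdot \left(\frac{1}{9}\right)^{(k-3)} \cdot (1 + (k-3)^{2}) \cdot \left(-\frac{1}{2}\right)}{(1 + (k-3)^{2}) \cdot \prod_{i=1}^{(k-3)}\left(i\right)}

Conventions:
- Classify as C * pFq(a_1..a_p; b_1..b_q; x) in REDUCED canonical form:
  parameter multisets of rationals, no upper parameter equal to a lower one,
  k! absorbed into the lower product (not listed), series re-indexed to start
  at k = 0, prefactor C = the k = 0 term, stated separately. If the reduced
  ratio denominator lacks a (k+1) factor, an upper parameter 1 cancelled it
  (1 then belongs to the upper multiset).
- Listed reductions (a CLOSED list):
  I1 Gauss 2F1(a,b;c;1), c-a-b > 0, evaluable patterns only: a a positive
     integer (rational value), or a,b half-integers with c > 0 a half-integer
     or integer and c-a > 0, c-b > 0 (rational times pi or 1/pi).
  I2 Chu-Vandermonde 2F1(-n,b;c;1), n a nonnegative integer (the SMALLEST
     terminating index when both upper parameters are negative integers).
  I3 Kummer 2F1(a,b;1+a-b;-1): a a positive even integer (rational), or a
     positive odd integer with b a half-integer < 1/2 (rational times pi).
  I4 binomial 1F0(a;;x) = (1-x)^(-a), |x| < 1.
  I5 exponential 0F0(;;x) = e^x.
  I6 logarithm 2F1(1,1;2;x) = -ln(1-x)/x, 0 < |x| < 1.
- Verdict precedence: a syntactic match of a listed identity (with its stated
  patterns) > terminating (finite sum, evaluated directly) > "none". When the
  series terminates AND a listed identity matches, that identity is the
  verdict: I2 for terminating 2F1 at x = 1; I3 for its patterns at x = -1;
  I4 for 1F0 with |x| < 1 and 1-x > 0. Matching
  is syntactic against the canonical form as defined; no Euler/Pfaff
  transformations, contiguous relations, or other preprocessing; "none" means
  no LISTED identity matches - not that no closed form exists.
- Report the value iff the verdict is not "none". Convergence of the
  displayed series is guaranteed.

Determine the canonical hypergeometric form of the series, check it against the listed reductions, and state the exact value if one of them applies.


Canonical form: C = -\frac{1}{2} times 1F0 with upper {\frac{10}{11}}, lower {-}, x = \frac{1}{9}. Verdict at x = \frac{1}{9}: the binomial series (I4) matches (the 1F0 binomial series: exponent -10/11, x = \frac{1}{9}). Hence: \left(-\frac{1}{2}\right) \cdot \left(\frac{8}{9}\right)^{-\frac{10}{11}}.

Structural cue: t_0 = -\frac{1}{2} here, and the factor k^2 + 1 cancels (top and bottom), leaving prefactor -1/2.
Consecutive-term ratio: r(k) = \frac{1}{9} * (k+\frac{10}{11}) / [(k+1)] - rational in k, leading ratio \frac{1}{9}; with t_0 = -\frac{1}{2}, classification follows.


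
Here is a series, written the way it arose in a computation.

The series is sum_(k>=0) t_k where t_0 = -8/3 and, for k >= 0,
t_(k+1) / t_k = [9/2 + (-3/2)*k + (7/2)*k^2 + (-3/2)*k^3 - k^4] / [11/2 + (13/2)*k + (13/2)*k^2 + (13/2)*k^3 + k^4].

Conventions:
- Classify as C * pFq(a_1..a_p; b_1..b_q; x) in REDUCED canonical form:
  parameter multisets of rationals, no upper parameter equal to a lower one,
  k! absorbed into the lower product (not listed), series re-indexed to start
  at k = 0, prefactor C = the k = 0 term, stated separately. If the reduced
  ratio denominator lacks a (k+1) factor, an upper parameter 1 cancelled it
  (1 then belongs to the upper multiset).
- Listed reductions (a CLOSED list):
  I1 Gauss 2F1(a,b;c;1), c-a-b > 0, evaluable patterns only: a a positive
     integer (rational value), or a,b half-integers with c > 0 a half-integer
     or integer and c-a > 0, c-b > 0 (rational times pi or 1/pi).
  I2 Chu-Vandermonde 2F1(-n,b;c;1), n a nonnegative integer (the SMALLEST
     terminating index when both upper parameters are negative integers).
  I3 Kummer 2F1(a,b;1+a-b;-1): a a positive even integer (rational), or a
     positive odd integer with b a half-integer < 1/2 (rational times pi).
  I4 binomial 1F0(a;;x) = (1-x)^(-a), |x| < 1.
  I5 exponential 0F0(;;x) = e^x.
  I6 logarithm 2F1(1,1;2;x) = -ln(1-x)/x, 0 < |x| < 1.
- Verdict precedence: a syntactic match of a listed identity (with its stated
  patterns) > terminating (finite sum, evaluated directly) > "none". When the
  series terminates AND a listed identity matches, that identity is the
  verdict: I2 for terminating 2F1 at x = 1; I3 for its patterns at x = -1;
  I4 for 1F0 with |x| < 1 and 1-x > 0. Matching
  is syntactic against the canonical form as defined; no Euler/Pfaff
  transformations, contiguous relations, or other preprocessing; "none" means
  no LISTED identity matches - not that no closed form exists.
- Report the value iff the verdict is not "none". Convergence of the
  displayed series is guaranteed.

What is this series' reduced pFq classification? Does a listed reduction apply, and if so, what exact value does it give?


x = -1 here; the reduced form reads 2F1, upper {-3/2, 3}, lower {11/2}, C = -8/3. Verdict: the Kummer evaluation I3 matches (x = -1; c = 11/2 equals 1+a-b for upper {-3/2, 3}: listed pattern). Value: (-105/64) * pi.

Key observation: from the first term -8/3: cancel k^2 + 1 from the displayed ratio first; then C = -8/3, x = -1.
Ratio: r(k) = (-1) * (k-3/2) (k+3) / [(k+11/2) (k+1)] - rational in k, leading ratio (-1); with t_0 = -8/3, classification follows.


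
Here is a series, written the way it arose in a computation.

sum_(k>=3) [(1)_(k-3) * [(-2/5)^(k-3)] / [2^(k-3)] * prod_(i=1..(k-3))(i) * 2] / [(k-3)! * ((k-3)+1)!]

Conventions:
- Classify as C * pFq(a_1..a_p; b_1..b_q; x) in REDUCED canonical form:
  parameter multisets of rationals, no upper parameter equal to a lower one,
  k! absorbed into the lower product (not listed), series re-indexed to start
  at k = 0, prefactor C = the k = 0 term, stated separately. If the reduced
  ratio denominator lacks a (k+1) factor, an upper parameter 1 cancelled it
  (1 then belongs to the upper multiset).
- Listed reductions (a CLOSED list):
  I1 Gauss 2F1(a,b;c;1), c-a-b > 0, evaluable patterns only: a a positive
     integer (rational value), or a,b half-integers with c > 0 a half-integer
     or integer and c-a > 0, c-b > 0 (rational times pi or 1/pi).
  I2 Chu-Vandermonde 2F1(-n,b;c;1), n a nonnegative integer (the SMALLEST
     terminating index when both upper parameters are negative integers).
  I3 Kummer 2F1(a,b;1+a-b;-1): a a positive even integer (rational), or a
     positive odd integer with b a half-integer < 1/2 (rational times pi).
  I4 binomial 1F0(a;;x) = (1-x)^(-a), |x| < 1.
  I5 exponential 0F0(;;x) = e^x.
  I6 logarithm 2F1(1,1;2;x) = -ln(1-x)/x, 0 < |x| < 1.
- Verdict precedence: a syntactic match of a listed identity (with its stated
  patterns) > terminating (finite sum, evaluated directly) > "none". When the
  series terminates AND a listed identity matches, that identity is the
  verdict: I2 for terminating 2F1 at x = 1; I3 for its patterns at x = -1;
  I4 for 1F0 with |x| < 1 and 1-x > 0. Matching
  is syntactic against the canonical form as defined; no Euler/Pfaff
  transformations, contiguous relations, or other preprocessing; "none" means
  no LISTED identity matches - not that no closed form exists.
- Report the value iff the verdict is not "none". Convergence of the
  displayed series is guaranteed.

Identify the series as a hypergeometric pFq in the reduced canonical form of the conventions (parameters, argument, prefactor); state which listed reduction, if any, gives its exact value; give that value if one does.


This is 2 * 2F1(1, 1; 2; -1/5) in reduced canonical form. Verdict (x = -1/5): logarithm (I6) applies (the logarithm: parameters (1,1;2), x = -1/5). Sum: 10 * ln(6/5).

The tell: with t_0 = 2, the denominator's factorial ratio (C = 2, x = -1/5) is a lower Pochhammer.
Ratio: r(k) = (-1/5) * (k+1) (k+1) / [(k+2) (k+1)] - rational in k. x = (-1/5); t_0 = 2; negate the roots.


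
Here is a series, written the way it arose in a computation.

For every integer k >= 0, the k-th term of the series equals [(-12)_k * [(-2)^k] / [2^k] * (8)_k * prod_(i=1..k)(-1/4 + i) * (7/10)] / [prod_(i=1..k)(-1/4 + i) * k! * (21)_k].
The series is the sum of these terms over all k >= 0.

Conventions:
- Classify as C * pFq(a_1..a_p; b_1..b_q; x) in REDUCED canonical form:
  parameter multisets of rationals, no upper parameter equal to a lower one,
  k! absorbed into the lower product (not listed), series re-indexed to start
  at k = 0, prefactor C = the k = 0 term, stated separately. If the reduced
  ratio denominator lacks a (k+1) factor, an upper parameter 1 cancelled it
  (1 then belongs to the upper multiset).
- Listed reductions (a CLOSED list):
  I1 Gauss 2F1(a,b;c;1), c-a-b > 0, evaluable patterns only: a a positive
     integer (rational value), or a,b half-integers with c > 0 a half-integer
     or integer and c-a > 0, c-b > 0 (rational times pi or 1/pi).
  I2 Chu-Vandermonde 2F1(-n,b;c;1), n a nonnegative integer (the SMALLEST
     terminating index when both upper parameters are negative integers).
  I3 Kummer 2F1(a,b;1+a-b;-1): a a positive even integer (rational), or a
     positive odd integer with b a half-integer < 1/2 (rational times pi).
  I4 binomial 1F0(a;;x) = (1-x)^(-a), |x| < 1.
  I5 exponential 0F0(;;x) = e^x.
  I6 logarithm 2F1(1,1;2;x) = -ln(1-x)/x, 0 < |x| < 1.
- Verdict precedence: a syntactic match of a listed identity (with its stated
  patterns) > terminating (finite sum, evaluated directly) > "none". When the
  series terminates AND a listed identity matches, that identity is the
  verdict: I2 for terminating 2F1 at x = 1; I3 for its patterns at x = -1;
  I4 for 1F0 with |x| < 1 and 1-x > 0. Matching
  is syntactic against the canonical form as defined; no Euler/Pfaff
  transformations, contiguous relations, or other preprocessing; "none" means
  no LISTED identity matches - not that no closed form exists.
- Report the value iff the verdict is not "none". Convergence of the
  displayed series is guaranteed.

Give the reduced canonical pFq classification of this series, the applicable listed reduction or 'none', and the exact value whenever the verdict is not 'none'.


Key step: x = (-1) and the running product (C = 7/10) telescopes to a rising factorial.
Consecutive-term ratio: r(k) = (-1) * (k-12) (k+8) / [(k+21) (k+1)] - rational in k, leading ratio (-1); with t_0 = 7/10, classification follows.

Classification (C = 7/10): 2F1 with upper {-12, 8}, lower {21}, argument x = -1. Verdict: Kummer (I3) matches (x = -1; c = 21 equals 1+a-b for upper {-12, 8}: listed pattern). Value: 969/20.


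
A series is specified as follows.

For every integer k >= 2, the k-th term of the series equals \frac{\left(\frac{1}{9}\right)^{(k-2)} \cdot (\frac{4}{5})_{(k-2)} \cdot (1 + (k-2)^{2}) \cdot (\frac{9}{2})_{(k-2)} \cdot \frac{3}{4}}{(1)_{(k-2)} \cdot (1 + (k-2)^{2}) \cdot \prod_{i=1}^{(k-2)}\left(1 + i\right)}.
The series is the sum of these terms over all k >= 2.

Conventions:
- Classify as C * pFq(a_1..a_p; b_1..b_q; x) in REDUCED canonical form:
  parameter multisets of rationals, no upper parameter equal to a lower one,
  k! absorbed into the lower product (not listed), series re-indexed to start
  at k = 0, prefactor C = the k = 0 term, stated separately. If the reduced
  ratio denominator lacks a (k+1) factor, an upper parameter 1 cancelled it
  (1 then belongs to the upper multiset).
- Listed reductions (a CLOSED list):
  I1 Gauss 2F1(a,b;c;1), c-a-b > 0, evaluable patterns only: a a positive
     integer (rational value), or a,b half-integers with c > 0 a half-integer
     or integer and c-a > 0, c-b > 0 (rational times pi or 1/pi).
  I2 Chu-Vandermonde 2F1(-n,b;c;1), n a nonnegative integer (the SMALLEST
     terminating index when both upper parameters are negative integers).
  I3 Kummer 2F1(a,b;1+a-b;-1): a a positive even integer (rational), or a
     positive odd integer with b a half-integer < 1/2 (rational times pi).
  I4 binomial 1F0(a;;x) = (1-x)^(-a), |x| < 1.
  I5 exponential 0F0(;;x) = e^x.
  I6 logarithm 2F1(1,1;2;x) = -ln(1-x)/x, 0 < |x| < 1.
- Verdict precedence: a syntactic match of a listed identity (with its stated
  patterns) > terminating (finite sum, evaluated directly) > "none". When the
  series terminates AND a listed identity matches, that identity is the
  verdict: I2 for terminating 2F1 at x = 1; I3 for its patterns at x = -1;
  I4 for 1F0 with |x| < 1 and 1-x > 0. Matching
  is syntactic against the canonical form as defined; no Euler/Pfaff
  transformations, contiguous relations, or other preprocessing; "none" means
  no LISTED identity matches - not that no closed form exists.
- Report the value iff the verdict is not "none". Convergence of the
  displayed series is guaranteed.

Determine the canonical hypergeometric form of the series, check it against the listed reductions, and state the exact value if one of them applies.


The tell: with t_0 = \frac{3}{4}, striking the common factor k^2 + 1 reduces the term (C = 3/4, x = 1/9).
Ratio: r(k) = \frac{1}{9} * (k+\frac{4}{5}) (k+\frac{9}{2}) / [(k+2) (k+1)] - rational; roots negated = parameters, x = \frac{1}{9}, C = \frac{3}{4}.

Canonical form: C = \frac{3}{4} times 2F1 with upper {\frac{4}{5}, \frac{9}{2}}, lower {2}, x = \frac{1}{9}. Verdict: none. Every listed pattern misses the 2F1 form at \frac{1}{9}, upper {\frac{4}{5}, \frac{9}{2}}.


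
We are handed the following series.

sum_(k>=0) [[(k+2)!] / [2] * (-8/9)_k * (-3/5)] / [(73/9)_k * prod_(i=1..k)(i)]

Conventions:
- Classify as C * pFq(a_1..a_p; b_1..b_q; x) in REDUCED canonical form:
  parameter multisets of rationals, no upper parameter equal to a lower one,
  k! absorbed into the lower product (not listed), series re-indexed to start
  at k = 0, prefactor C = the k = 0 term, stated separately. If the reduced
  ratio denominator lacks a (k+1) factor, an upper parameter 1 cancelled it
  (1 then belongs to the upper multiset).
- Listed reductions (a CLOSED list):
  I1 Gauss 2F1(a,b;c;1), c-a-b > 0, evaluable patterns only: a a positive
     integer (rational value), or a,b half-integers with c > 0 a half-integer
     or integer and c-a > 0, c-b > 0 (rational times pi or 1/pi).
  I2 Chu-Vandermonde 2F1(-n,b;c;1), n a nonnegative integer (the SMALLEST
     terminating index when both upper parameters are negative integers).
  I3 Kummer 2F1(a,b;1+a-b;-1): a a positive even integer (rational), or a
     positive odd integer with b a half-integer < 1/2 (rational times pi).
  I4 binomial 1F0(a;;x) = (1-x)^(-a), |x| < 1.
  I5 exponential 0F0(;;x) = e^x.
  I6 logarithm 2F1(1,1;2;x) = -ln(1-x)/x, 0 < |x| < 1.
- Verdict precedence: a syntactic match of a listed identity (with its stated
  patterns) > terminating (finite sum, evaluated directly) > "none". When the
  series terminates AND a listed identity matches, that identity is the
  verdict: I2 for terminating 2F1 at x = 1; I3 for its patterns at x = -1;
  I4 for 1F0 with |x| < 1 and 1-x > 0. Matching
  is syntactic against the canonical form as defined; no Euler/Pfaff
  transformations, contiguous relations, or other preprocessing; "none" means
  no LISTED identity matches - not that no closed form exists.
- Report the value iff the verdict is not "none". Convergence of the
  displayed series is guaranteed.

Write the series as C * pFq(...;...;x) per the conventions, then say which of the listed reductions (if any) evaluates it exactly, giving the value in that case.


With C = -3/5: the canonical form is 2F1(-8/9, 3; 73/9; 1). Verdict: this is Gauss's theorem (I1) (x = 1: the Gamma ratio telescopes since c-a-b = 6 > 0 and a = 3 in Z>0). Its exact value is -2024/5103.

Key step: from the first term -3/5: the product of the first k integers (C = -3/5) is k!.
Adjacent-term ratio: r(k) = 1 * (k-8/9) (k+3) / [(k+73/9) (k+1)] - rational in k, leading ratio 1; with t_0 = -3/5, classification follows.


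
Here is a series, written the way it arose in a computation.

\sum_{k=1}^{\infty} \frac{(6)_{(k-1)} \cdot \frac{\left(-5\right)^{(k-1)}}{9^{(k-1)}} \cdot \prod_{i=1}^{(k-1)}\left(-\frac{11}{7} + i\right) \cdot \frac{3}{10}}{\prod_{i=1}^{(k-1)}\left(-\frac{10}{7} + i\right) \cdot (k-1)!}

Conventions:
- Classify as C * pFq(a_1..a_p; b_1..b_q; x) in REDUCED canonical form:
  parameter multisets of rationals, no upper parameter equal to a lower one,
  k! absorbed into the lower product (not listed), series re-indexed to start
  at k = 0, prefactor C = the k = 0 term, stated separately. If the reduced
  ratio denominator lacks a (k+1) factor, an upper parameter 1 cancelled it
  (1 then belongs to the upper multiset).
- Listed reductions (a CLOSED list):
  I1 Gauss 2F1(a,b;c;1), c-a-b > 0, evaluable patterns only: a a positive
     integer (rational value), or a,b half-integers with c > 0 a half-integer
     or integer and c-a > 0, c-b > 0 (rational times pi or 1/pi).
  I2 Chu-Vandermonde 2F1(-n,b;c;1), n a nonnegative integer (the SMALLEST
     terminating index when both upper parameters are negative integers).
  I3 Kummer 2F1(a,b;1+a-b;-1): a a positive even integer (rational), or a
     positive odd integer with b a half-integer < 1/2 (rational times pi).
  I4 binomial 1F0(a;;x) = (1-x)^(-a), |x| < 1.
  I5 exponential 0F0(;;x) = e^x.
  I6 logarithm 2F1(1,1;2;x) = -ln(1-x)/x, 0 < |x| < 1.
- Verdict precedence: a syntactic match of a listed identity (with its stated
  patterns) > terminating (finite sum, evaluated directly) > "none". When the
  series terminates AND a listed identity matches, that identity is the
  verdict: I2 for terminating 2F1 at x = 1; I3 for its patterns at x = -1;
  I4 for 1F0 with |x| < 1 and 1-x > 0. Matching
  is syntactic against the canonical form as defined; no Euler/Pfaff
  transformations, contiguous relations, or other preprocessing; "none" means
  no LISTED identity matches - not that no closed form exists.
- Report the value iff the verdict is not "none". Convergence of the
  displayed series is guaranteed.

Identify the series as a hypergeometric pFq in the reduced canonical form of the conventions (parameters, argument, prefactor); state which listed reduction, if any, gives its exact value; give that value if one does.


Prefactor \frac{3}{10}, argument -\frac{5}{9}: 2F1 with upper {-\frac{4}{7}, 6} over lower {-\frac{3}{7}}. Verdict: none. Every listed pattern misses the 2F1 form at -\frac{5}{9}, upper {-\frac{4}{7}, 6}.

The tell: from the first term \frac{3}{10}: the lower running product (prefactor 3/10) is a rising factorial.
Term ratio: r(k) = -\frac{5}{9} * (k-\frac{4}{7}) (k+6) / [(k-\frac{3}{7}) (k+1)] - poly over poly, x = -\frac{5}{9} from leading terms; C = \frac{3}{10} at k = 0.
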